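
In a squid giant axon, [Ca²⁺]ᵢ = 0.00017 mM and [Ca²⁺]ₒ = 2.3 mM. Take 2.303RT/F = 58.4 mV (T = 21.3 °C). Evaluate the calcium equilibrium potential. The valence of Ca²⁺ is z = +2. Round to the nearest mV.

E = (58.4/z) · log₁₀([Ca²⁺]_out/[Ca²⁺]_in) with z = +2.
= (58.4/2) · log₁₀(2.3/0.00017) = 29.20 · log₁₀(1.353e+04)
= 29.20 · (4.1313) = 120.63 mV

121 mV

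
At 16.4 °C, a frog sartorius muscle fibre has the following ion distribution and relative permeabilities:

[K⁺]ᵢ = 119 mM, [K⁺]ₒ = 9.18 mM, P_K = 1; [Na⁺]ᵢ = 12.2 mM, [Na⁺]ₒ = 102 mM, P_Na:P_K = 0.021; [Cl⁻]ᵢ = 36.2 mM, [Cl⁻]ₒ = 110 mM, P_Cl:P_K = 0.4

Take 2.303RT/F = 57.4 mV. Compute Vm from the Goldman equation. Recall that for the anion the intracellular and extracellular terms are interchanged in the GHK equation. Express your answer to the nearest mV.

-46 mV

Vm = 57.4 · log₁₀[(Σ P·[cation]ₒ + Σ P·[anion]ᵢ) / (Σ P·[cation]ᵢ + Σ P·[anion]ₒ)]
Numerator = 1×9.18 + 0.021×102 + 0.4×36.2 = 25.8
Denominator = 1×119 + 0.021×12.2 + 0.4×110 = 163.3
Vm = 57.4 · log₁₀(0.15805) = 57.4 × (-0.8012) = -45.99 mV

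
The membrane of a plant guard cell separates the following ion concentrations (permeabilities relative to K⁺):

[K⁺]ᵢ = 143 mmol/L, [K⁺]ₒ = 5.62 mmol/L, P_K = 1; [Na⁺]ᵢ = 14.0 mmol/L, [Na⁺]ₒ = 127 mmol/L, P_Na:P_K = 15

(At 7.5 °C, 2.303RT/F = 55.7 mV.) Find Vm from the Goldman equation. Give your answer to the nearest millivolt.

41 mV

Vm = 55.7 · log₁₀[(Σ P·[cation]ₒ + Σ P·[anion]ᵢ) / (Σ P·[cation]ᵢ + Σ P·[anion]ₒ)]
Numerator = 1×5.62 + 15×127 = 1911
Denominator = 1×143 + 15×14.0 = 353
Vm = 55.7 · log₁₀(5.4125) = 55.7 × (0.7334) = 40.85 mV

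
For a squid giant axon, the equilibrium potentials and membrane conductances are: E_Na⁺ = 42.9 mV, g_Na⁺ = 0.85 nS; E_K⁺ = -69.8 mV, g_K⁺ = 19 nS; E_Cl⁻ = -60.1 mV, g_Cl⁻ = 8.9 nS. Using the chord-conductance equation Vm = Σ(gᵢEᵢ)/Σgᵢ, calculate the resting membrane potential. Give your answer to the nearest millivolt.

Σ gᵢEᵢ = 0.85·(42.9) + 19·(-69.8) + 8.9·(-60.1) = -1824.62
Σ gᵢ = 0.85 + 19 + 8.9 = 28.75
Vm = -1824.62 / 28.75 = -63.47 mV

-63 mV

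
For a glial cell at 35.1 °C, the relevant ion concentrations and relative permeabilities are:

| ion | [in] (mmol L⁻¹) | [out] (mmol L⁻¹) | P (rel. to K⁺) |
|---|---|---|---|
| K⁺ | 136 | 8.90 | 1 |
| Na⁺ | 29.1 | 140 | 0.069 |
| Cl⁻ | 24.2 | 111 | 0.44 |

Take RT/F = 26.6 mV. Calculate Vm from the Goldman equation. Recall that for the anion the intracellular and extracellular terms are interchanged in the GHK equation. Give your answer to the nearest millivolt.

Vm = 26.6 · ln[(Σ P·[cation]ₒ + Σ P·[anion]ᵢ) / (Σ P·[cation]ᵢ + Σ P·[anion]ₒ)]
Numerator = 1×8.90 + 0.069×140 + 0.44×24.2 = 29.21
Denominator = 1×136 + 0.069×29.1 + 0.44×111 = 186.8
Vm = 26.6 · ln(0.15632) = 26.6 × (-1.8559) = -49.37 mV

-49 mV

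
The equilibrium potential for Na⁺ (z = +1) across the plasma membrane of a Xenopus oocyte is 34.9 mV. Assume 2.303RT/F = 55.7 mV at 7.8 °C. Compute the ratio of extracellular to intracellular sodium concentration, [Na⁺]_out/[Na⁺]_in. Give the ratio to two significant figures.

4.2

log₁₀([out]/[in]) = E·z/(55.7) = 34.9 × 1 / 55.7 = 0.6266
[out]/[in] = 10^(0.6266) = 4.232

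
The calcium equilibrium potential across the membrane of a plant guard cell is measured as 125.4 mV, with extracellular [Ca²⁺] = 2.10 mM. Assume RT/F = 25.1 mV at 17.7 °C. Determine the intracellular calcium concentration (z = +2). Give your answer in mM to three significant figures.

Nernst: E = (25.1/2) · ln([out]/[in]), so ln([out]/[in]) = 125.4 × 2 / 25.1 = 9.9920.
[out]/[in] = e^(9.9920) = 2.185e+04.
[in] = 2.10 / 2.185e+04 = 9.61e-05 mM.

0.0000961 mM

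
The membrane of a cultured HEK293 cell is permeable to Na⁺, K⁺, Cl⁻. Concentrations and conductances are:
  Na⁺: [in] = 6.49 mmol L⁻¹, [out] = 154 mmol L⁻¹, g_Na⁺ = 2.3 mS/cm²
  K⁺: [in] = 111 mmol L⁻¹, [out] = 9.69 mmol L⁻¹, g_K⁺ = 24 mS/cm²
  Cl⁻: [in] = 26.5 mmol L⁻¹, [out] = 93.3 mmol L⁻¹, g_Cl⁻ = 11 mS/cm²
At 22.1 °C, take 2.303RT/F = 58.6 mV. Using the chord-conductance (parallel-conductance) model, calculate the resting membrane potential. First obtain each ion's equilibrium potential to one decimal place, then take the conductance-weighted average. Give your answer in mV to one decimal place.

-44.4 mV

E_Na⁺ = (58.6/1)·log₁₀(154/6.49) = 80.6 mV
E_K⁺ = (58.6/1)·log₁₀(9.69/111) = -62.1 mV
E_Cl⁻ = (58.6/-1)·log₁₀(93.3/26.5) = -32.0 mV
Vm = (Σ gᵢEᵢ)/(Σ gᵢ) = (2.3·80.6 + 24·-62.1 + 11·-32.0) / (2.3 + 24 + 11)
= -1657.02 / 37.3 = -44.42 mV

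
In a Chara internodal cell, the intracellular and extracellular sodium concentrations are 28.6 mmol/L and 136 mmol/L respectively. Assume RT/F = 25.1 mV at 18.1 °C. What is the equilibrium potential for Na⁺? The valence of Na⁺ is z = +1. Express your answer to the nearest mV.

E = (25.1/z) · ln([Na⁺]_out/[Na⁺]_in) with z = +1.
= (25.1/1) · ln(136/28.6) = 25.10 · ln(4.755)
= 25.10 · (1.5592) = 39.14 mV

39 mV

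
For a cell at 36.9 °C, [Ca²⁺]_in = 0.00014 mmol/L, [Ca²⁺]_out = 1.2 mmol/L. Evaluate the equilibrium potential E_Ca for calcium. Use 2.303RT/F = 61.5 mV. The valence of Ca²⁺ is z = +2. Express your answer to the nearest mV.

E = (61.5/z) · log₁₀([Ca²⁺]_out/[Ca²⁺]_in) with z = +2.
= (61.5/2) · log₁₀(1.2/0.00014) = 30.75 · log₁₀(8571)
= 30.75 · (3.9331) = 120.94 mV

121 mV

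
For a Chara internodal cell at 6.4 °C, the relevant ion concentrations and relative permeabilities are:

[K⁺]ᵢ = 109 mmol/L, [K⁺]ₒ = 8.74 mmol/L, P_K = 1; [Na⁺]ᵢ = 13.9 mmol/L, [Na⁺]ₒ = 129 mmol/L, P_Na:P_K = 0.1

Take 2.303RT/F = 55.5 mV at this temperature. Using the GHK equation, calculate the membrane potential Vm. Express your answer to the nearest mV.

Vm = 55.5 · log₁₀[(Σ P·[cation]ₒ + Σ P·[anion]ᵢ) / (Σ P·[cation]ᵢ + Σ P·[anion]ₒ)]
Numerator = 1×8.74 + 0.1×129 = 21.64
Denominator = 1×109 + 0.1×13.9 = 110.4
Vm = 55.5 · log₁₀(0.19603) = 55.5 × (-0.7077) = -39.28 mV

-39 mV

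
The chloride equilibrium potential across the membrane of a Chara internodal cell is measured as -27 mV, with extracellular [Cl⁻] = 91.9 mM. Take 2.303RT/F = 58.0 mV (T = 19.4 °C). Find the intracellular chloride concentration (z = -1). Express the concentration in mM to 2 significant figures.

31 mM

Nernst: E = (58.0/-1) · log₁₀([out]/[in]), so log₁₀([out]/[in]) = -27.0 × -1 / 58.0 = 0.4655.
[out]/[in] = 10^(0.4655) = 2.921.
[in] = 91.9 / 2.921 = 31.46 mM.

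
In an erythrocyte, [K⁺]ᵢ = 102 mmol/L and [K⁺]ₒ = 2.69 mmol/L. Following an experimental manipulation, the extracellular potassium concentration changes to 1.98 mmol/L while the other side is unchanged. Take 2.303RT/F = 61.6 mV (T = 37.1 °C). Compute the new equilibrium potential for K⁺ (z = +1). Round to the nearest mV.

-105 mV

After the shift: [K⁺]_out = 1.98, [K⁺]_in = 102 mmol/L.
E_new = (61.6/1)·log₁₀(1.98/102) = 61.60 · (-1.7119) = -105.46 mV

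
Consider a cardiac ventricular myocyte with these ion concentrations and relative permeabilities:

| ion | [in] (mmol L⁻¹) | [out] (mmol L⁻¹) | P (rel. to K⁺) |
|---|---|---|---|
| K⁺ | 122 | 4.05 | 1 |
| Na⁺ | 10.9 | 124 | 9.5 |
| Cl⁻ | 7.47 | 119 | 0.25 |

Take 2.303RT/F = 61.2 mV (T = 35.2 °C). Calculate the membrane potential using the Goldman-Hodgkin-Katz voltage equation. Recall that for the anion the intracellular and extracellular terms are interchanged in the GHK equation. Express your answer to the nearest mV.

Vm = 61.2 · log₁₀[(Σ P·[cation]ₒ + Σ P·[anion]ᵢ) / (Σ P·[cation]ᵢ + Σ P·[anion]ₒ)]
Numerator = 1×4.05 + 9.5×124 + 0.25×7.47 = 1184
Denominator = 1×122 + 9.5×10.9 + 0.25×119 = 255.3
Vm = 61.2 · log₁₀(4.6374) = 61.2 × (0.6663) = 40.78 mV

41 mV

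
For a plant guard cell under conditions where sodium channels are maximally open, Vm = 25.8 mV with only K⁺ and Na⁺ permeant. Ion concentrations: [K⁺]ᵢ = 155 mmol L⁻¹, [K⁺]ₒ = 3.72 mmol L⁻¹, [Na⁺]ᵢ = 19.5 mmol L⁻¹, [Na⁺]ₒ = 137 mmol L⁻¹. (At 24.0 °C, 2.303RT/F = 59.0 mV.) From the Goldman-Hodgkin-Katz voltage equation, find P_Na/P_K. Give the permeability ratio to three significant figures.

Let α = P_Na/P_K. GHK: Vm = 59.0·log₁₀[(Kₒ + α·Naₒ)/(Kᵢ + α·Naᵢ)].
10^(Vm/59.0) = 10^(25.8/59.0) = 2.7371
So 2.7371·(Kᵢ + α·Naᵢ) = Kₒ + α·Naₒ → α = (2.7371·155.0 − 3.72) / (137.0 − 2.7371·19.5)
α = (424.2 − 3.72) / (137.0 − 53.37) = 420.5/83.63 = 5.029

5.03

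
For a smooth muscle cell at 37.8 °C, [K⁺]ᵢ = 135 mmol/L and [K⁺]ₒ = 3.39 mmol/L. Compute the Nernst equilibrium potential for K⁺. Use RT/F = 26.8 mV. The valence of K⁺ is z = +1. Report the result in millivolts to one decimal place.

-98.7 mV

E = (26.8/z) · ln([K⁺]_out/[K⁺]_in) with z = +1.
= (26.8/1) · ln(3.39/135) = 26.80 · ln(0.02511)
= 26.80 · (-3.6844) = -98.74 mV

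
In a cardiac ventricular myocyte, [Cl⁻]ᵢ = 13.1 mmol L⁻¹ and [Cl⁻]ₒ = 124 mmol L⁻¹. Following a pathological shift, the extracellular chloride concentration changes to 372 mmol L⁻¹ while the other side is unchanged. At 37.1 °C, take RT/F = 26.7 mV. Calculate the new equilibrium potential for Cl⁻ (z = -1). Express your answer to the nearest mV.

After the shift: [Cl⁻]_out = 372, [Cl⁻]_in = 13.1 mmol L⁻¹.
E_new = (26.7/-1)·ln(372/13.1) = -26.70 · (3.3463) = -89.35 mV

-89 mV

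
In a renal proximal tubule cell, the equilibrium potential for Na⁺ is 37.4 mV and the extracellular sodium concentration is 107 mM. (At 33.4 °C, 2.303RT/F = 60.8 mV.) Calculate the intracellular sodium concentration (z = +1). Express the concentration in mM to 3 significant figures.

Nernst: E = (60.8/1) · log₁₀([out]/[in]), so log₁₀([out]/[in]) = 37.4 × 1 / 60.8 = 0.6151.
[out]/[in] = 10^(0.6151) = 4.122.
[in] = 107 / 4.122 = 25.96 mM.

26.0 mM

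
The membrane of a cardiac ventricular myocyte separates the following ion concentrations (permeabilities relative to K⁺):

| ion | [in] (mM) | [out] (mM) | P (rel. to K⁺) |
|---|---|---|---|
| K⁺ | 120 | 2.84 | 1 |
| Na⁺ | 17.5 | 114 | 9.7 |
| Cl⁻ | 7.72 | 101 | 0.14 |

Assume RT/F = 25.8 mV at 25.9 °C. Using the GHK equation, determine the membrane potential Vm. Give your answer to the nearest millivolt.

33 mV

Vm = 25.8 · ln[(Σ P·[cation]ₒ + Σ P·[anion]ᵢ) / (Σ P·[cation]ᵢ + Σ P·[anion]ₒ)]
Numerator = 1×2.84 + 9.7×114 + 0.14×7.72 = 1110
Denominator = 1×120 + 9.7×17.5 + 0.14×101 = 303.9
Vm = 25.8 · ln(3.6517) = 25.8 × (1.2952) = 33.42 mV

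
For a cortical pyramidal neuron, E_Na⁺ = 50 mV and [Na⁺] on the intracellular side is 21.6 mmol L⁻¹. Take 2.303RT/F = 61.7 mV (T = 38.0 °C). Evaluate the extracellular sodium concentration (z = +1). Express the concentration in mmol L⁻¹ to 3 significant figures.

Nernst: E = (61.7/1) · log₁₀([out]/[in]), so log₁₀([out]/[in]) = 50.0 × 1 / 61.7 = 0.8104.
[out]/[in] = 10^(0.8104) = 6.462.
[out] = 6.462 × 21.6 = 139.6 mmol L⁻¹.

140 mmol L⁻¹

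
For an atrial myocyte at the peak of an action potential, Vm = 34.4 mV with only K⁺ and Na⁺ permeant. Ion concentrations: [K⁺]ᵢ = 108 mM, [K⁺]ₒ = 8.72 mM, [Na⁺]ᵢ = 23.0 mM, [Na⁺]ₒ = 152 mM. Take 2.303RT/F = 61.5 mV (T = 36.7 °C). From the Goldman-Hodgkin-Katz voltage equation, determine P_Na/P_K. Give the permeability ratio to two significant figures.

Let α = P_Na/P_K. GHK: Vm = 61.5·log₁₀[(Kₒ + α·Naₒ)/(Kᵢ + α·Naᵢ)].
10^(Vm/61.5) = 10^(34.4/61.5) = 3.6253
So 3.6253·(Kᵢ + α·Naᵢ) = Kₒ + α·Naₒ → α = (3.6253·108.0 − 8.72) / (152.0 − 3.6253·23.0)
α = (391.5 − 8.72) / (152.0 − 83.38) = 382.8/68.62 = 5.579

5.6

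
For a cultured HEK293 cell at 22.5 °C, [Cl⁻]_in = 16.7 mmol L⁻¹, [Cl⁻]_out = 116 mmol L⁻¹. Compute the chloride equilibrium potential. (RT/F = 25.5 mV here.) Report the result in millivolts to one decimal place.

E = (25.5/z) · ln([Cl⁻]_out/[Cl⁻]_in) with z = -1.
For an anion, dividing by z = -1 reverses the sign.
= (25.5/-1) · ln(116/16.7) = -25.50 · ln(6.946)
= -25.50 · (1.9382) = -49.42 mV

-49.4 mV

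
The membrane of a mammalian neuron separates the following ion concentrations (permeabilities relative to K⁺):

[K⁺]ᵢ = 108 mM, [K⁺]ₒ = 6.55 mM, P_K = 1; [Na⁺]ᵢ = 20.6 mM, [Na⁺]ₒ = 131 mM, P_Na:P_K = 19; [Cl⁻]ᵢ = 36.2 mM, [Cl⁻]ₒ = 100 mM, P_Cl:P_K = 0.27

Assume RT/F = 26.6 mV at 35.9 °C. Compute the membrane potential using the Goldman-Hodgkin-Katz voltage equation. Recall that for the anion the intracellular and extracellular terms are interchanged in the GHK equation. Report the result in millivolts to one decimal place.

Vm = 26.6 · ln[(Σ P·[cation]ₒ + Σ P·[anion]ᵢ) / (Σ P·[cation]ᵢ + Σ P·[anion]ₒ)]
Numerator = 1×6.55 + 19×131 + 0.27×36.2 = 2505
Denominator = 1×108 + 19×20.6 + 0.27×100 = 526.4
Vm = 26.6 · ln(4.7594) = 26.6 × (1.5601) = 41.50 mV

41.5 mV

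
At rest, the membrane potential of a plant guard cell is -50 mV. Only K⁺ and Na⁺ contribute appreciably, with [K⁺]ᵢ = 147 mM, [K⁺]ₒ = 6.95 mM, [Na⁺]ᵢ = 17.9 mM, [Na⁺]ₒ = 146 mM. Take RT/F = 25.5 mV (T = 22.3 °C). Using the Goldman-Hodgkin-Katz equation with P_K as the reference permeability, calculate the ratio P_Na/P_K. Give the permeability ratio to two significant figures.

0.096

Let α = P_Na/P_K. GHK: Vm = 25.5·ln[(Kₒ + α·Naₒ)/(Kᵢ + α·Naᵢ)].
e^(Vm/25.5) = e^(-50.0/25.5) = 0.14075
So 0.14075·(Kᵢ + α·Naᵢ) = Kₒ + α·Naₒ → α = (0.14075·147.0 − 6.95) / (146.0 − 0.14075·17.9)
α = (20.69 − 6.95) / (146.0 − 2.519) = 13.74/143.5 = 0.09576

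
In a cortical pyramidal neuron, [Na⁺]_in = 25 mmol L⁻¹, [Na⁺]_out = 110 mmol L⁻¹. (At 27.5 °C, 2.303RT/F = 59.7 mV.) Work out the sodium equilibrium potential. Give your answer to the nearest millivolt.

38 mV

E = (59.7/z) · log₁₀([Na⁺]_out/[Na⁺]_in) with z = +1.
= (59.7/1) · log₁₀(110/25) = 59.70 · log₁₀(4.4)
= 59.70 · (0.6435) = 38.41 mV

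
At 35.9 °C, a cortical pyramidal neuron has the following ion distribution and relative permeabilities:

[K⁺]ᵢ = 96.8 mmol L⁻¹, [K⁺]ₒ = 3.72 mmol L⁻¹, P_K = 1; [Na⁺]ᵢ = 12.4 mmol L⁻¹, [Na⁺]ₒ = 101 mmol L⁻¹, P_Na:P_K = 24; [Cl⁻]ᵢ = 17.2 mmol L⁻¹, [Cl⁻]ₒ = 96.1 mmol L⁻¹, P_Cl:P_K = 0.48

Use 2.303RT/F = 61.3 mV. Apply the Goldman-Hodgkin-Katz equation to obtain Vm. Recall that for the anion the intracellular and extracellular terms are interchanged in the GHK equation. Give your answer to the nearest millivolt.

Vm = 61.3 · log₁₀[(Σ P·[cation]ₒ + Σ P·[anion]ᵢ) / (Σ P·[cation]ᵢ + Σ P·[anion]ₒ)]
Numerator = 1×3.72 + 24×101 + 0.48×17.2 = 2436
Denominator = 1×96.8 + 24×12.4 + 0.48×96.1 = 440.5
Vm = 61.3 · log₁₀(5.5297) = 61.3 × (0.7427) = 45.53 mV

46 mV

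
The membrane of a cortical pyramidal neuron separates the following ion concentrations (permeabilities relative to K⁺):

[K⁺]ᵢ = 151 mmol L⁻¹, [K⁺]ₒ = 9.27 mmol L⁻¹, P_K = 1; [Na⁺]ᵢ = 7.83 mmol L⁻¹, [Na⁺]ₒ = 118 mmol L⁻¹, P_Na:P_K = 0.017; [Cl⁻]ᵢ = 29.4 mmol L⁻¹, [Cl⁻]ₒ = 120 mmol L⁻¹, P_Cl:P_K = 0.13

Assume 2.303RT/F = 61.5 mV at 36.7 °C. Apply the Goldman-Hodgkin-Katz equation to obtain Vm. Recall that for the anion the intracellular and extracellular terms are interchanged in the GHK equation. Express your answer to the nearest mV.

Vm = 61.5 · log₁₀[(Σ P·[cation]ₒ + Σ P·[anion]ᵢ) / (Σ P·[cation]ᵢ + Σ P·[anion]ₒ)]
Numerator = 1×9.27 + 0.017×118 + 0.13×29.4 = 15.1
Denominator = 1×151 + 0.017×7.83 + 0.13×120 = 166.7
Vm = 61.5 · log₁₀(0.090552) = 61.5 × (-1.0431) = -64.15 mV

-64 mV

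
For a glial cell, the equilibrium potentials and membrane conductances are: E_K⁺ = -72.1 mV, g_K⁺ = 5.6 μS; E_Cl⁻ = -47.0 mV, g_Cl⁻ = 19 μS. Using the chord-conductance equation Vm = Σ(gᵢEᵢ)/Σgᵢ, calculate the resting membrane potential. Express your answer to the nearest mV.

Σ gᵢEᵢ = 5.6·(-72.1) + 19·(-47.0) = -1296.76
Σ gᵢ = 5.6 + 19 = 24.6
Vm = -1296.76 / 24.6 = -52.71 mV

-53 mV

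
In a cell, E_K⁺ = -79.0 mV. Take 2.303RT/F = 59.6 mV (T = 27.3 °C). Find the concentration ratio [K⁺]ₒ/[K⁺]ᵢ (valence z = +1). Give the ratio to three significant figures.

log₁₀([out]/[in]) = E·z/(59.6) = -79.0 × 1 / 59.6 = -1.3255
[out]/[in] = 10^(-1.3255) = 0.04726

0.0473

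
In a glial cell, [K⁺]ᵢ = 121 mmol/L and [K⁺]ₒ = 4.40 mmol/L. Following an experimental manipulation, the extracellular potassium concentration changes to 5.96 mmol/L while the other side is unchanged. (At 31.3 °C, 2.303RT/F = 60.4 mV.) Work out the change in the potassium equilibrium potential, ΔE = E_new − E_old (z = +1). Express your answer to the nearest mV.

8 mV

E_old = (60.4/1)·log₁₀(4.40/121) = -86.94 mV
E_new = (60.4/1)·log₁₀(5.96/121) = -78.98 mV
ΔE = -78.98 − (-86.94) = 7.96 mV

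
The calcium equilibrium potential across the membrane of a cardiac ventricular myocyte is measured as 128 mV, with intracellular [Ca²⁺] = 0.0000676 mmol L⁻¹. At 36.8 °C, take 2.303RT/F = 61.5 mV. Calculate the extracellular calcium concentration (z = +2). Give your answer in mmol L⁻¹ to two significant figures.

0.98 mmol L⁻¹

Nernst: E = (61.5/2) · log₁₀([out]/[in]), so log₁₀([out]/[in]) = 128.0 × 2 / 61.5 = 4.1626.
[out]/[in] = 10^(4.1626) = 1.454e+04.
[out] = 1.454e+04 × 0.0000676 = 0.983 mmol L⁻¹.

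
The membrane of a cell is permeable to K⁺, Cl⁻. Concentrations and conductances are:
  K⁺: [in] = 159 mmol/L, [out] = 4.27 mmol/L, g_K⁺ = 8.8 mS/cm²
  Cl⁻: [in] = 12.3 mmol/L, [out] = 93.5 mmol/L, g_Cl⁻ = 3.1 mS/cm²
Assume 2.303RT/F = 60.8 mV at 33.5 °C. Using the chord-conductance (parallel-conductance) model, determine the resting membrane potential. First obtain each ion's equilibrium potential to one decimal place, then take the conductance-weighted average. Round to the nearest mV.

E_K⁺ = (60.8/1)·log₁₀(4.27/159) = -95.5 mV
E_Cl⁻ = (60.8/-1)·log₁₀(93.5/12.3) = -53.6 mV
Vm = (Σ gᵢEᵢ)/(Σ gᵢ) = (8.8·-95.5 + 3.1·-53.6) / (8.8 + 3.1)
= -1006.56 / 11.9 = -84.58 mV

-85 mV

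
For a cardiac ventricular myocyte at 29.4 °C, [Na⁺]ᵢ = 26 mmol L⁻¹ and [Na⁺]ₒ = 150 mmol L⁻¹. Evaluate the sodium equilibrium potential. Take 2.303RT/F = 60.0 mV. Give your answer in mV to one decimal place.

E = (60.0/z) · log₁₀([Na⁺]_out/[Na⁺]_in) with z = +1.
= (60.0/1) · log₁₀(150/26) = 60.00 · log₁₀(5.769)
= 60.00 · (0.7611) = 45.67 mV

45.7 mV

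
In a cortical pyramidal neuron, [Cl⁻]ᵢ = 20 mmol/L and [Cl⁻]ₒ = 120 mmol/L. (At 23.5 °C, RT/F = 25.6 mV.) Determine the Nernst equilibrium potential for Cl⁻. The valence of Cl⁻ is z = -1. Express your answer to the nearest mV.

E = (25.6/z) · ln([Cl⁻]_out/[Cl⁻]_in) with z = -1.
For an anion, dividing by z = -1 reverses the sign.
= (25.6/-1) · ln(120/20) = -25.60 · ln(6)
= -25.60 · (1.7918) = -45.87 mV

-46 mV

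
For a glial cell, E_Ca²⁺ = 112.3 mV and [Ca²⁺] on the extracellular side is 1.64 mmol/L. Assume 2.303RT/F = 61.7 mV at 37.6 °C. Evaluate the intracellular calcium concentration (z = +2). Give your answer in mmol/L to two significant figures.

Nernst: E = (61.7/2) · log₁₀([out]/[in]), so log₁₀([out]/[in]) = 112.3 × 2 / 61.7 = 3.6402.
[out]/[in] = 10^(3.6402) = 4367.
[in] = 1.64 / 4367 = 0.0003755 mmol/L.

0.00038 mmol/L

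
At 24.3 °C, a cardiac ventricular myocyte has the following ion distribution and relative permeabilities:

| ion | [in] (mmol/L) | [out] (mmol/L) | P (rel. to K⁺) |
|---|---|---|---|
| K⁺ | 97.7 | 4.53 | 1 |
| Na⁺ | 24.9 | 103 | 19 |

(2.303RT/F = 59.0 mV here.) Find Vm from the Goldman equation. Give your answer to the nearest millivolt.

32 mV

Vm = 59.0 · log₁₀[(Σ P·[cation]ₒ + Σ P·[anion]ᵢ) / (Σ P·[cation]ᵢ + Σ P·[anion]ₒ)]
Numerator = 1×4.53 + 19×103 = 1962
Denominator = 1×97.7 + 19×24.9 = 570.8
Vm = 59.0 · log₁₀(3.4365) = 59.0 × (0.5361) = 31.63 mV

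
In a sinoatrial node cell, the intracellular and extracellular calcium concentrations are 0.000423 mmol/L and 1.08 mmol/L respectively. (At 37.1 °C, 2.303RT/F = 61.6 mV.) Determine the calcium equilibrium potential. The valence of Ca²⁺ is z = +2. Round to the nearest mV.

105 mV

E = (61.6/z) · log₁₀([Ca²⁺]_out/[Ca²⁺]_in) with z = +2.
= (61.6/2) · log₁₀(1.08/0.000423) = 30.80 · log₁₀(2553)
= 30.80 · (3.4071) = 104.94 mV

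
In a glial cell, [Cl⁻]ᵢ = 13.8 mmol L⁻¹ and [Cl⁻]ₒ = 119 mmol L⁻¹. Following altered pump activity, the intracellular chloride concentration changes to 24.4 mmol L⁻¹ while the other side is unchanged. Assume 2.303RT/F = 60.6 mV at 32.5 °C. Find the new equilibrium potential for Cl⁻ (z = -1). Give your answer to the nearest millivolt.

After the shift: [Cl⁻]_out = 119, [Cl⁻]_in = 24.4 mmol L⁻¹.
E_new = (60.6/-1)·log₁₀(119/24.4) = -60.60 · (0.6882) = -41.70 mV

-42 mV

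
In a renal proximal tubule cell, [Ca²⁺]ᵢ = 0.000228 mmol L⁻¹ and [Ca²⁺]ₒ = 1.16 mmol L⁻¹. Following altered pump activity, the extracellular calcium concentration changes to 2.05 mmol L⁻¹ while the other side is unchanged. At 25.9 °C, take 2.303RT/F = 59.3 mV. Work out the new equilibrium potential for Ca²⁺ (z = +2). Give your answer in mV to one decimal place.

117.2 mV

After the shift: [Ca²⁺]_out = 2.05, [Ca²⁺]_in = 0.000228 mmol L⁻¹.
E_new = (59.3/2)·log₁₀(2.05/0.000228) = 29.65 · (3.9538) = 117.23 mV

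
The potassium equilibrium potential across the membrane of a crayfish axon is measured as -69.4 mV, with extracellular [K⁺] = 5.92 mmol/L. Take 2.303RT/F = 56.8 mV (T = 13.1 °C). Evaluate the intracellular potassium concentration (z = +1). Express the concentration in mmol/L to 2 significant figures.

Nernst: E = (56.8/1) · log₁₀([out]/[in]), so log₁₀([out]/[in]) = -69.4 × 1 / 56.8 = -1.2218.
[out]/[in] = 10^(-1.2218) = 0.06.
[in] = 5.92 / 0.06 = 98.66 mmol/L.

99 mmol/L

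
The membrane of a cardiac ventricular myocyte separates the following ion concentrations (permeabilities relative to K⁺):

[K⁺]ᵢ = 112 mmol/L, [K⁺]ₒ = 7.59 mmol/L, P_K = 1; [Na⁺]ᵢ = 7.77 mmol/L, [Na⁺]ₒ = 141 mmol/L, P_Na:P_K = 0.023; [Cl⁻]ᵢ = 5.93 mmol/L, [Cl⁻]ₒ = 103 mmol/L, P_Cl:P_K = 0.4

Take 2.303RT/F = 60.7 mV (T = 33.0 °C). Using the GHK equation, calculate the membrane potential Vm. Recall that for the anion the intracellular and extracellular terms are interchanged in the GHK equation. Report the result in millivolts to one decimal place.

-64.6 mV

Vm = 60.7 · log₁₀[(Σ P·[cation]ₒ + Σ P·[anion]ᵢ) / (Σ P·[cation]ᵢ + Σ P·[anion]ₒ)]
Numerator = 1×7.59 + 0.023×141 + 0.4×5.93 = 13.21
Denominator = 1×112 + 0.023×7.77 + 0.4×103 = 153.4
Vm = 60.7 · log₁₀(0.086094) = 60.7 × (-1.0650) = -64.65 mV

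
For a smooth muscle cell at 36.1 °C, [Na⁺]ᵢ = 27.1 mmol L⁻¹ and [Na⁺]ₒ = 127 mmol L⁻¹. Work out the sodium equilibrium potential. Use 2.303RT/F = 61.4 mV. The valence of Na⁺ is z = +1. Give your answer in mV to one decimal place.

41.2 mV

E = (61.4/z) · log₁₀([Na⁺]_out/[Na⁺]_in) with z = +1.
= (61.4/1) · log₁₀(127/27.1) = 61.40 · log₁₀(4.686)
= 61.40 · (0.6708) = 41.19 mV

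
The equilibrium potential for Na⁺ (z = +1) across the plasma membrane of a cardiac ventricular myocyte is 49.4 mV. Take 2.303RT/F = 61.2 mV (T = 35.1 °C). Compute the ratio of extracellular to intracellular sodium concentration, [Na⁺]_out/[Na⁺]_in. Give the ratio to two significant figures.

log₁₀([out]/[in]) = E·z/(61.2) = 49.4 × 1 / 61.2 = 0.8072
[out]/[in] = 10^(0.8072) = 6.415

6.4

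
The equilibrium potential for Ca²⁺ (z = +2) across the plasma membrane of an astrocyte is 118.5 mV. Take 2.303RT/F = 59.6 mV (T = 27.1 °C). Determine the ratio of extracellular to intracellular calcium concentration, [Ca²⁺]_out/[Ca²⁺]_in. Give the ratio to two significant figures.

log₁₀([out]/[in]) = E·z/(59.6) = 118.5 × 2 / 59.6 = 3.9765
[out]/[in] = 10^(3.9765) = 9473

9500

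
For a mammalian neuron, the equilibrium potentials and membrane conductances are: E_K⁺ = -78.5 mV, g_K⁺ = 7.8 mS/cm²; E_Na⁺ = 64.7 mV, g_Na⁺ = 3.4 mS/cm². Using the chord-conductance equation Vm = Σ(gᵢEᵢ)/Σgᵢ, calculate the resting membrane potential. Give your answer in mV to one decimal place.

-35.0 mV

Σ gᵢEᵢ = 7.8·(-78.5) + 3.4·(64.7) = -392.32
Σ gᵢ = 7.8 + 3.4 = 11.2
Vm = -392.32 / 11.2 = -35.03 mV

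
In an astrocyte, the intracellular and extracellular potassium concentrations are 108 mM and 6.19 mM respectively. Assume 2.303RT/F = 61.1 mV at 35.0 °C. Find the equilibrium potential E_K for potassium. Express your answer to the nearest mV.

-76 mV

E = (61.1/z) · log₁₀([K⁺]_out/[K⁺]_in) with z = +1.
= (61.1/1) · log₁₀(6.19/108) = 61.10 · log₁₀(0.05731)
= 61.10 · (-1.2417) = -75.87 mV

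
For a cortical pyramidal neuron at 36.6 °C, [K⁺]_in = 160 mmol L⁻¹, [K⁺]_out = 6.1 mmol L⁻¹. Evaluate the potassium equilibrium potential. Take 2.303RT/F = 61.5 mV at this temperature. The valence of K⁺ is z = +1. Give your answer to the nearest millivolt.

-87 mV

E = (61.5/z) · log₁₀([K⁺]_out/[K⁺]_in) with z = +1.
= (61.5/1) · log₁₀(6.1/160) = 61.50 · log₁₀(0.03812)
= 61.50 · (-1.4188) = -87.26 mV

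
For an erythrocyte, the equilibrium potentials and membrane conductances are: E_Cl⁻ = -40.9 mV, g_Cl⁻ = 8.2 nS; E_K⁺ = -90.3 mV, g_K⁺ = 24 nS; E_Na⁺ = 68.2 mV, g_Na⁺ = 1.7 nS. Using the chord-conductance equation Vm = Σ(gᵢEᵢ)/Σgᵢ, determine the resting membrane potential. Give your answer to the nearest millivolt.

Σ gᵢEᵢ = 8.2·(-40.9) + 24·(-90.3) + 1.7·(68.2) = -2386.64
Σ gᵢ = 8.2 + 24 + 1.7 = 33.9
Vm = -2386.64 / 33.9 = -70.40 mV

-70 mV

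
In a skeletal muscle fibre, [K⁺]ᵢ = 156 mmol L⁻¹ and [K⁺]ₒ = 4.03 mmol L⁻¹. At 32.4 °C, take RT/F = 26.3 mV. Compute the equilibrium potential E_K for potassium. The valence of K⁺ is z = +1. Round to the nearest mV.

-96 mV

E = (26.3/z) · ln([K⁺]_out/[K⁺]_in) with z = +1.
= (26.3/1) · ln(4.03/156) = 26.30 · ln(0.02583)
= 26.30 · (-3.6561) = -96.16 mV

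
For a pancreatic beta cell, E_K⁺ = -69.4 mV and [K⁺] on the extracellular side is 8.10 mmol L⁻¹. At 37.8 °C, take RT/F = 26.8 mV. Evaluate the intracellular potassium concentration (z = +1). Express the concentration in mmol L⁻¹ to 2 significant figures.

110 mmol L⁻¹

Nernst: E = (26.8/1) · ln([out]/[in]), so ln([out]/[in]) = -69.4 × 1 / 26.8 = -2.5896.
[out]/[in] = e^(-2.5896) = 0.07505.
[in] = 8.10 / 0.07505 = 107.9 mmol L⁻¹.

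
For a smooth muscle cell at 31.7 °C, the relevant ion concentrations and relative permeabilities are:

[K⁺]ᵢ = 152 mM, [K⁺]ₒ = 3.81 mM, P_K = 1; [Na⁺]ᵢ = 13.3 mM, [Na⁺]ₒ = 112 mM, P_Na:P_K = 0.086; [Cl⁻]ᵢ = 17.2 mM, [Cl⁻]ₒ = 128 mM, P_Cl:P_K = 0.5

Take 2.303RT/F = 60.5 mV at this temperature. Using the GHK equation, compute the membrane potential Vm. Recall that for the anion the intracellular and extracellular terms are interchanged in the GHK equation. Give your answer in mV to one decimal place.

-60.1 mV

Vm = 60.5 · log₁₀[(Σ P·[cation]ₒ + Σ P·[anion]ᵢ) / (Σ P·[cation]ᵢ + Σ P·[anion]ₒ)]
Numerator = 1×3.81 + 0.086×112 + 0.5×17.2 = 22.04
Denominator = 1×152 + 0.086×13.3 + 0.5×128 = 217.1
Vm = 60.5 · log₁₀(0.10151) = 60.5 × (-0.9935) = -60.11 mV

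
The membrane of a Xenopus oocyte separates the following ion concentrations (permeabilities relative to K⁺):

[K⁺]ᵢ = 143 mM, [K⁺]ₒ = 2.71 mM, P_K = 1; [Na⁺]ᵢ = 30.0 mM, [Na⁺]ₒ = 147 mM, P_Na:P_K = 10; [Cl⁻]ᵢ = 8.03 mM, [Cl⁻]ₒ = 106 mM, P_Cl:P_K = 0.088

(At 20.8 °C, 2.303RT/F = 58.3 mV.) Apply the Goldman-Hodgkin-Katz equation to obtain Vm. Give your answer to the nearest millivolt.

30 mV

Vm = 58.3 · log₁₀[(Σ P·[cation]ₒ + Σ P·[anion]ᵢ) / (Σ P·[cation]ᵢ + Σ P·[anion]ₒ)]
Numerator = 1×2.71 + 10×147 + 0.088×8.03 = 1473
Denominator = 1×143 + 10×30.0 + 0.088×106 = 452.3
Vm = 58.3 · log₁₀(3.2574) = 58.3 × (0.5129) = 29.90 mV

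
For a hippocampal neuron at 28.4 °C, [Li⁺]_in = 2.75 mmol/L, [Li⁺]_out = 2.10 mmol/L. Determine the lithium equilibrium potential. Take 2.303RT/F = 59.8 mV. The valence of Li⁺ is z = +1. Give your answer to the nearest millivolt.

E = (59.8/z) · log₁₀([Li⁺]_out/[Li⁺]_in) with z = +1.
= (59.8/1) · log₁₀(2.10/2.75) = 59.80 · log₁₀(0.7636)
= 59.80 · (-0.1171) = -7.00 mV

-7 mV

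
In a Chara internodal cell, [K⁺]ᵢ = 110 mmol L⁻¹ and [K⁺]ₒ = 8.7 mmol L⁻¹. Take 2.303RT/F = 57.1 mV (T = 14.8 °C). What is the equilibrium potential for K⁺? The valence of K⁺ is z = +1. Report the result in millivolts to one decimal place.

-62.9 mV

E = (57.1/z) · log₁₀([K⁺]_out/[K⁺]_in) with z = +1.
= (57.1/1) · log₁₀(8.7/110) = 57.10 · log₁₀(0.07909)
= 57.10 · (-1.1019) = -62.92 mV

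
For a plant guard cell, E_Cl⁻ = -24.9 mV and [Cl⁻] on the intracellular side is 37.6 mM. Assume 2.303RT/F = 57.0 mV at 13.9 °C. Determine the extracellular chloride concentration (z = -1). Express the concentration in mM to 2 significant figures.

100 mM

Nernst: E = (57.0/-1) · log₁₀([out]/[in]), so log₁₀([out]/[in]) = -24.9 × -1 / 57.0 = 0.4368.
[out]/[in] = 10^(0.4368) = 2.734.
[out] = 2.734 × 37.6 = 102.8 mM.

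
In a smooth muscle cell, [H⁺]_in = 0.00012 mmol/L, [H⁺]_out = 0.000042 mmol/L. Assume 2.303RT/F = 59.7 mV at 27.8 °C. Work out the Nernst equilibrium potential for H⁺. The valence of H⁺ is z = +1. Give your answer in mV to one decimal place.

-27.2 mV

E = (59.7/z) · log₁₀([H⁺]_out/[H⁺]_in) with z = +1.
= (59.7/1) · log₁₀(0.000042/0.00012) = 59.70 · log₁₀(0.35)
= 59.70 · (-0.4559) = -27.22 mV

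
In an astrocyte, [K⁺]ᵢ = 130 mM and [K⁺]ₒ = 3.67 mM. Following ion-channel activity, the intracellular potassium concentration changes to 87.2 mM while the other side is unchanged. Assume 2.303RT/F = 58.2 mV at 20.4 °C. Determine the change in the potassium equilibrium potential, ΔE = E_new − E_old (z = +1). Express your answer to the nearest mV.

10 mV

E_old = (58.2/1)·log₁₀(3.67/130) = -90.17 mV
E_new = (58.2/1)·log₁₀(3.67/87.2) = -80.07 mV
ΔE = -80.07 − (-90.17) = 10.09 mV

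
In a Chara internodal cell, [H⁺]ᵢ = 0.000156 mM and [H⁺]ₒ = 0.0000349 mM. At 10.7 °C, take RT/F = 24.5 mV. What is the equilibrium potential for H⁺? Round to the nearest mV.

-37 mV

E = (24.5/z) · ln([H⁺]_out/[H⁺]_in) with z = +1.
= (24.5/1) · ln(0.0000349/0.000156) = 24.50 · ln(0.2237)
= 24.50 · (-1.4974) = -36.69 mV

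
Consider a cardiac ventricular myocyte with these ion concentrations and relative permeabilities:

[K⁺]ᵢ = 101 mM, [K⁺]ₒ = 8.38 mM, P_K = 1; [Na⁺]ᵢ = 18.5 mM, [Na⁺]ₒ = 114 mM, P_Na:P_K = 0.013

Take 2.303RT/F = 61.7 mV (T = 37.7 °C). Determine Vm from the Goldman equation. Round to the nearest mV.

Vm = 61.7 · log₁₀[(Σ P·[cation]ₒ + Σ P·[anion]ᵢ) / (Σ P·[cation]ᵢ + Σ P·[anion]ₒ)]
Numerator = 1×8.38 + 0.013×114 = 9.862
Denominator = 1×101 + 0.013×18.5 = 101.2
Vm = 61.7 · log₁₀(0.097412) = 61.7 × (-1.0114) = -62.40 mV

-62 mV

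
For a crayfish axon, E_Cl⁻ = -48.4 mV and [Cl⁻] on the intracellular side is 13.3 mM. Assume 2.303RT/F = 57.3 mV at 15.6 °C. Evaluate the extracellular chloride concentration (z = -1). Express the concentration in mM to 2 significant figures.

93 mM

Nernst: E = (57.3/-1) · log₁₀([out]/[in]), so log₁₀([out]/[in]) = -48.4 × -1 / 57.3 = 0.8447.
[out]/[in] = 10^(0.8447) = 6.993.
[out] = 6.993 × 13.3 = 93.01 mM.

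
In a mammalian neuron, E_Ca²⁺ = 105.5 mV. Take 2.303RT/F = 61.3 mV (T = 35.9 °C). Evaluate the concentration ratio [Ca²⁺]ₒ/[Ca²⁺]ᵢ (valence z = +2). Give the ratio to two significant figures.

log₁₀([out]/[in]) = E·z/(61.3) = 105.5 × 2 / 61.3 = 3.4421
[out]/[in] = 10^(3.4421) = 2768

2800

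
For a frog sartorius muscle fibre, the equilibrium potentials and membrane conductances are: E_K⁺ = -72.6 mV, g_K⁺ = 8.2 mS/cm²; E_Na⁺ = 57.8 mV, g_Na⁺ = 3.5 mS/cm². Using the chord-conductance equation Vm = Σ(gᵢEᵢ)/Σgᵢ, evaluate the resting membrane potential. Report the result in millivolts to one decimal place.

Σ gᵢEᵢ = 8.2·(-72.6) + 3.5·(57.8) = -393.02
Σ gᵢ = 8.2 + 3.5 = 11.7
Vm = -393.02 / 11.7 = -33.59 mV

-33.6 mV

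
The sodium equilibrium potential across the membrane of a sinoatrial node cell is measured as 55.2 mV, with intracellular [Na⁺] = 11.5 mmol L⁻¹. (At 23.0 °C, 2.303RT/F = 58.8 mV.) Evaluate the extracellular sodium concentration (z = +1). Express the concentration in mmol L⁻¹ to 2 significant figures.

100 mmol L⁻¹

Nernst: E = (58.8/1) · log₁₀([out]/[in]), so log₁₀([out]/[in]) = 55.2 × 1 / 58.8 = 0.9388.
[out]/[in] = 10^(0.9388) = 8.685.
[out] = 8.685 × 11.5 = 99.88 mmol L⁻¹.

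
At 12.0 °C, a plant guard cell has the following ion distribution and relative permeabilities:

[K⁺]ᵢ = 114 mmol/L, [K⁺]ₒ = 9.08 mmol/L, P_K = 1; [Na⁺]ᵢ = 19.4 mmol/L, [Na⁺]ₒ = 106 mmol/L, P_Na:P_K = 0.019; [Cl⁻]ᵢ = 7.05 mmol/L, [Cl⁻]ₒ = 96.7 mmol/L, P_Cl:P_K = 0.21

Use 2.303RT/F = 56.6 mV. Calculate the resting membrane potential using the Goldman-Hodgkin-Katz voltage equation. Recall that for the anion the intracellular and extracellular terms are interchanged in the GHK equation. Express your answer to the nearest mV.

Vm = 56.6 · log₁₀[(Σ P·[cation]ₒ + Σ P·[anion]ᵢ) / (Σ P·[cation]ᵢ + Σ P·[anion]ₒ)]
Numerator = 1×9.08 + 0.019×106 + 0.21×7.05 = 12.57
Denominator = 1×114 + 0.019×19.4 + 0.21×96.7 = 134.7
Vm = 56.6 · log₁₀(0.093369) = 56.6 × (-1.0298) = -58.29 mV

-58 mV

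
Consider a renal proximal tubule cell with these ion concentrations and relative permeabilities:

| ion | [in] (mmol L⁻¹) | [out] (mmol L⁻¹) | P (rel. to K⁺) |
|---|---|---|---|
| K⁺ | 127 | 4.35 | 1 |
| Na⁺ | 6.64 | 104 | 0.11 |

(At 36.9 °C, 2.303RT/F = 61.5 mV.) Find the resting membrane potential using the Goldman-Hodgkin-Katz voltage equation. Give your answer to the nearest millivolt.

Vm = 61.5 · log₁₀[(Σ P·[cation]ₒ + Σ P·[anion]ᵢ) / (Σ P·[cation]ᵢ + Σ P·[anion]ₒ)]
Numerator = 1×4.35 + 0.11×104 = 15.79
Denominator = 1×127 + 0.11×6.64 = 127.7
Vm = 61.5 · log₁₀(0.12362) = 61.5 × (-0.9079) = -55.84 mV

-56 mV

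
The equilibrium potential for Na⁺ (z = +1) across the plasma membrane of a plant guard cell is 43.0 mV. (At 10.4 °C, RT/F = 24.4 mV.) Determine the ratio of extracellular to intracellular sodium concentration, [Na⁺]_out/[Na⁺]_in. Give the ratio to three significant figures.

ln([out]/[in]) = E·z/(24.4) = 43.0 × 1 / 24.4 = 1.7623
[out]/[in] = e^(1.7623) = 5.826

5.83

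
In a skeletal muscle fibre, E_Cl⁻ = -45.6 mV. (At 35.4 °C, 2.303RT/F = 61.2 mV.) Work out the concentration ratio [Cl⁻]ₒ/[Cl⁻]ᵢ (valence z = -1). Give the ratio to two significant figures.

5.6

log₁₀([out]/[in]) = E·z/(61.2) = -45.6 × -1 / 61.2 = 0.7451
[out]/[in] = 10^(0.7451) = 5.56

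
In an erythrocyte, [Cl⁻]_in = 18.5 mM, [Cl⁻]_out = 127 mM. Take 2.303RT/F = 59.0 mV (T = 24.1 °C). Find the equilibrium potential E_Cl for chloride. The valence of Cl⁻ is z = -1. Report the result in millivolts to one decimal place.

-49.4 mV

E = (59.0/z) · log₁₀([Cl⁻]_out/[Cl⁻]_in) with z = -1.
For an anion, dividing by z = -1 reverses the sign.
= (59.0/-1) · log₁₀(127/18.5) = -59.00 · log₁₀(6.865)
= -59.00 · (0.8366) = -49.36 mV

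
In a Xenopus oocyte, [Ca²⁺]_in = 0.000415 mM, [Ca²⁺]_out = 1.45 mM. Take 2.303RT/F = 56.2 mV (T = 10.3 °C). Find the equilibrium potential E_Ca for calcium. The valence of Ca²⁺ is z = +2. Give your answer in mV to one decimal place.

99.6 mV

E = (56.2/z) · log₁₀([Ca²⁺]_out/[Ca²⁺]_in) with z = +2.
= (56.2/2) · log₁₀(1.45/0.000415) = 28.10 · log₁₀(3494)
= 28.10 · (3.5433) = 99.57 mV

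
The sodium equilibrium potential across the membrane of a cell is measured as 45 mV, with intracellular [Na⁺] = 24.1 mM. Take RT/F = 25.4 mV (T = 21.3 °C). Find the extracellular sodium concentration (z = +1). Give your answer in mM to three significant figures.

Nernst: E = (25.4/1) · ln([out]/[in]), so ln([out]/[in]) = 45.0 × 1 / 25.4 = 1.7717.
[out]/[in] = e^(1.7717) = 5.881.
[out] = 5.881 × 24.1 = 141.7 mM.

142 mM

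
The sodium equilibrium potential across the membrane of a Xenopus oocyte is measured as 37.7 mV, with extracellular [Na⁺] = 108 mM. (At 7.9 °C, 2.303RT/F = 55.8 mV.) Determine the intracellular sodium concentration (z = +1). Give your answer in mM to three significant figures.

22.8 mM

Nernst: E = (55.8/1) · log₁₀([out]/[in]), so log₁₀([out]/[in]) = 37.7 × 1 / 55.8 = 0.6756.
[out]/[in] = 10^(0.6756) = 4.738.
[in] = 108 / 4.738 = 22.79 mM.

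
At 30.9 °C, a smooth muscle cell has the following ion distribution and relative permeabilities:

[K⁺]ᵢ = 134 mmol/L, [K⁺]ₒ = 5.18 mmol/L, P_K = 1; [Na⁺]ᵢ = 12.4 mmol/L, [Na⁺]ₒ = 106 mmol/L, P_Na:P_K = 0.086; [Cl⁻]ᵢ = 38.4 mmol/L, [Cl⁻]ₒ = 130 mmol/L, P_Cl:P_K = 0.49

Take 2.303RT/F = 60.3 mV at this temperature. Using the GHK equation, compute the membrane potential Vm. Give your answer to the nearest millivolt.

Vm = 60.3 · log₁₀[(Σ P·[cation]ₒ + Σ P·[anion]ᵢ) / (Σ P·[cation]ᵢ + Σ P·[anion]ₒ)]
Numerator = 1×5.18 + 0.086×106 + 0.49×38.4 = 33.11
Denominator = 1×134 + 0.086×12.4 + 0.49×130 = 198.8
Vm = 60.3 · log₁₀(0.16659) = 60.3 × (-0.7784) = -46.93 mV

-47 mV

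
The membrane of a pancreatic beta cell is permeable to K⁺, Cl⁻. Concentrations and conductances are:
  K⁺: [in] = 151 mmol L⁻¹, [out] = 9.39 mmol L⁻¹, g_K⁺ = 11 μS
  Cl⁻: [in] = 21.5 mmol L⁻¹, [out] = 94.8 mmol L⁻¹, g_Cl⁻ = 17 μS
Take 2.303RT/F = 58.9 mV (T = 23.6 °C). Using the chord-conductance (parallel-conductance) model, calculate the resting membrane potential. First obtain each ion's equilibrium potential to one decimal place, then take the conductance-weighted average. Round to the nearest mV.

E_K⁺ = (58.9/1)·log₁₀(9.39/151) = -71.1 mV
E_Cl⁻ = (58.9/-1)·log₁₀(94.8/21.5) = -38.0 mV
Vm = (Σ gᵢEᵢ)/(Σ gᵢ) = (11·-71.1 + 17·-38.0) / (11 + 17)
= -1428.10 / 28 = -51.00 mV

-51 mV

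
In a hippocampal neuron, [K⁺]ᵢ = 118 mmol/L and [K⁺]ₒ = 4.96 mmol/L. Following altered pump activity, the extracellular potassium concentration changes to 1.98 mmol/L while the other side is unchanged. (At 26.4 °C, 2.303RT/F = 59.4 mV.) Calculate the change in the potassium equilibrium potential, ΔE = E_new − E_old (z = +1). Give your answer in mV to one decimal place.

-23.7 mV

E_old = (59.4/1)·log₁₀(4.96/118) = -81.76 mV
E_new = (59.4/1)·log₁₀(1.98/118) = -105.45 mV
ΔE = -105.45 − (-81.76) = -23.69 mV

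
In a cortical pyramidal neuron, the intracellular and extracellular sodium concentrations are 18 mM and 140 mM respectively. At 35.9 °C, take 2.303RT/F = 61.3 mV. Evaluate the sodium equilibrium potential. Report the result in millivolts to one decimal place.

E = (61.3/z) · log₁₀([Na⁺]_out/[Na⁺]_in) with z = +1.
= (61.3/1) · log₁₀(140/18) = 61.30 · log₁₀(7.778)
= 61.30 · (0.8909) = 54.61 mV

54.6 mV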